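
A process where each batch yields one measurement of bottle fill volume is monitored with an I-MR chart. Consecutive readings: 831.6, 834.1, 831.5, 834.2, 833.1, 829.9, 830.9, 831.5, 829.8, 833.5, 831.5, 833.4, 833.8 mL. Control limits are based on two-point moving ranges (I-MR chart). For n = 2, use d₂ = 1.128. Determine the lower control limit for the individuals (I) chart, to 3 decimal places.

827.029

X̄ = (831.6 + 834.1 + 831.5 + 834.2 + 833.1 + 829.9 + 830.9 + 831.5 + 829.8 + 833.5 + 831.5 + 833.4 + 833.8) / 13 = 832.2154
Moving ranges: 2.5, 2.6, 2.7, 1.1, 3.2, 1.0, 0.6, 1.7, 3.7, 2.0, 1.9, 0.4; M̄R̄ = 23.4000 / 12 = 1.9500
LCL = X̄ − 3·M̄R̄/d₂ = 832.2154 − 3 × 1.9500 / 1.128 = 827.0292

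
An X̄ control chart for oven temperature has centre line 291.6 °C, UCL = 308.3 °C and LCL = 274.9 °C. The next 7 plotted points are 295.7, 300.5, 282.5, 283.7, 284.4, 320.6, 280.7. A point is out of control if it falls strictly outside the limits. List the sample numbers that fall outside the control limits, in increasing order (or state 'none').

Compare each point to [274.9, 308.3]: sample 6 = 320.6 > UCL.

6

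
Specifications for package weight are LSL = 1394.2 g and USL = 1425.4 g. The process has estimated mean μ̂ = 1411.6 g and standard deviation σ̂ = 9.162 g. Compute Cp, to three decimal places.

Cp = (USL − LSL) / (6σ̂) = (1425.4 − 1394.2) / (6 × 9.162) = 31.2000 / 54.9720 = 0.5676

0.568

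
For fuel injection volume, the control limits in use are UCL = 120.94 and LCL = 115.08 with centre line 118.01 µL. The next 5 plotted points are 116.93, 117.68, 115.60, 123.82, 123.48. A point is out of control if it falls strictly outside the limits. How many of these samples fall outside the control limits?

Compare each point to [115.08, 120.94]: sample 4 = 123.82 > UCL; sample 5 = 123.48 > UCL.

2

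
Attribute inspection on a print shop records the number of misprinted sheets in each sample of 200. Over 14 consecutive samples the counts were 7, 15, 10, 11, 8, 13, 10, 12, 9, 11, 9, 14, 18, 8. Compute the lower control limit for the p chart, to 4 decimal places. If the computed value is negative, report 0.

0.0068

p̄ = Σdᵢ / (k·n) = 155 / (14 × 200) = 0.05536
LCL = p̄ − 3·√(p̄(1−p̄)/n) = 0.05536 − 3 × 0.01617 = 0.00685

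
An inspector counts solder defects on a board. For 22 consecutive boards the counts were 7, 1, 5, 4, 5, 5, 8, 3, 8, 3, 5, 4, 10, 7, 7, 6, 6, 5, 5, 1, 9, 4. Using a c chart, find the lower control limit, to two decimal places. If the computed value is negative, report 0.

0.00

c̄ = (7 + 1 + 5 + 4 + 5 + 5 + 8 + 3 + 8 + 3 + 5 + 4 + 10 + 7 + 7 + 6 + 6 + 5 + 5 + 1 + 9 + 4) / 22 = 118 / 22 = 5.3636
LCL = c̄ − 3√c̄ = 5.3636 − 3 × 2.3160 = -1.5842 → 0 (cannot be negative)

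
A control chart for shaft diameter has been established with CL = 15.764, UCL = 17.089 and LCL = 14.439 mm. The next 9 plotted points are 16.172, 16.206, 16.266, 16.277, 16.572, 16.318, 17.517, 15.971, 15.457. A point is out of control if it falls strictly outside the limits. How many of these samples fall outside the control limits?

1

Compare each point to [14.439, 17.089]: sample 7 = 17.517 > UCL.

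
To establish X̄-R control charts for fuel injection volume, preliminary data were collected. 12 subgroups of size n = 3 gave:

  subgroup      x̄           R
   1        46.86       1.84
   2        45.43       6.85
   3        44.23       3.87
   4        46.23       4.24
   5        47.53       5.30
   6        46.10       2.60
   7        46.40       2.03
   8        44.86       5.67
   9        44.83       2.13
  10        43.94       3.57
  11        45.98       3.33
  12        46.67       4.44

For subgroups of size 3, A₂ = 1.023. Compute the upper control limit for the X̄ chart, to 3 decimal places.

49.665

X̄̄ = (46.86 + 45.43 + 44.23 + 46.23 + 47.53 + 46.10 + 46.40 + 44.86 + 44.83 + 43.94 + 45.98 + 46.67) / 12 = 549.0600 / 12 = 45.7550
R̄ = (1.84 + 6.85 + 3.87 + 4.24 + 5.30 + 2.60 + 2.03 + 5.67 + 2.13 + 3.57 + 3.33 + 4.44) / 12 = 45.8700 / 12 = 3.8225
UCL = X̄̄ + A₂·R̄ = 45.7550 + 1.023 × 3.8225 = 49.6654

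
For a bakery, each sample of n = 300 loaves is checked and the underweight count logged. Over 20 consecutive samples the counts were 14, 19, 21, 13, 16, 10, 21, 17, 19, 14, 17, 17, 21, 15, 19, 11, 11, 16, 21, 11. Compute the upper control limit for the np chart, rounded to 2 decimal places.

27.88

p̄ = Σdᵢ / (k·n) = 323 / (20 × 300) = 0.05383
UCL = np̄ + 3·√(np̄(1−p̄)) = 16.1500 + 3 × √(16.1500×0.94617) = 16.1500 + 3 × 3.9090 = 27.8771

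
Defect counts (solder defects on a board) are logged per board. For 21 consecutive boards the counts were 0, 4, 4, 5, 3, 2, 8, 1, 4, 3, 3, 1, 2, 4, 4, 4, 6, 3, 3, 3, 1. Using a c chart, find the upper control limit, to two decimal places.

8.64

c̄ = (0 + 4 + 4 + 5 + 3 + 2 + 8 + 1 + 4 + 3 + 3 + 1 + 2 + 4 + 4 + 4 + 6 + 3 + 3 + 3 + 1) / 21 = 68 / 21 = 3.2381
UCL = c̄ + 3√c̄ = 3.2381 + 3 × √3.2381 = 3.2381 + 3 × 1.7995 = 8.6365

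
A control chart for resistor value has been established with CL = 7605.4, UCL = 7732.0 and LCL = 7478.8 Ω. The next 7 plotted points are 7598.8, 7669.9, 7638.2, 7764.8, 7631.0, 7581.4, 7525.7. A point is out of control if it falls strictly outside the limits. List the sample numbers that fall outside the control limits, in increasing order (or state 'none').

Compare each point to [7478.8, 7732.0]: sample 4 = 7764.8 > UCL.

4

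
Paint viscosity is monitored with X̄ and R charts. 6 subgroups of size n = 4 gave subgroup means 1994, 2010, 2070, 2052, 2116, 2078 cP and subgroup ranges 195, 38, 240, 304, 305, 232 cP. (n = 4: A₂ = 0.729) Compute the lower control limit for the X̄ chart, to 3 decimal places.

X̄̄ = (1994 + 2010 + 2070 + 2052 + 2116 + 2078) / 6 = 12320.0000 / 6 = 2053.3333
R̄ = (195 + 38 + 240 + 304 + 305 + 232) / 6 = 1314.0000 / 6 = 219.0000
LCL = X̄̄ − A₂·R̄ = 2053.3333 − 0.729 × 219.0000 = 1893.6823

1893.682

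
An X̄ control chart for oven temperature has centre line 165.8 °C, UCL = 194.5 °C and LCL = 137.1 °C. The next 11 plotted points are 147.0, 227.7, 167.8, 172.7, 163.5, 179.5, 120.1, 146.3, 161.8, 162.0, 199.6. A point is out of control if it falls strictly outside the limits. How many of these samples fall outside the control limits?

3

Compare each point to [137.1, 194.5]: sample 2 = 227.7 > UCL; sample 7 = 120.1 < LCL; sample 11 = 199.6 > UCL.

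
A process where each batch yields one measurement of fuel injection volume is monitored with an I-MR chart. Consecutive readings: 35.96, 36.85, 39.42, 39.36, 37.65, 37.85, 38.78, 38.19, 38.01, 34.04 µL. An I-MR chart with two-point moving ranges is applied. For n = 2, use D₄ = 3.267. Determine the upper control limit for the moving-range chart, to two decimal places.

4.03

Moving ranges: 0.89, 2.57, 0.06, 1.71, 0.20, 0.93, 0.59, 0.18, 3.97; M̄R̄ = 11.1000 / 9 = 1.2333
UCL_MR = D₄·M̄R̄ = 3.267 × 1.2333 = 4.0293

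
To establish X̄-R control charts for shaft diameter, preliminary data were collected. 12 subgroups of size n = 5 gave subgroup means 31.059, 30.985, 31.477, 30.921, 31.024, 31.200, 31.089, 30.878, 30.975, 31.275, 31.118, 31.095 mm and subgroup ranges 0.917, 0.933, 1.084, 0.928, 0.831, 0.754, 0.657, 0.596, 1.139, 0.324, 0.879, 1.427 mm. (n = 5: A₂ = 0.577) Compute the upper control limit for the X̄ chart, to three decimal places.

X̄̄ = (31.059 + 30.985 + 31.477 + 30.921 + 31.024 + 31.200 + 31.089 + 30.878 + 30.975 + 31.275 + 31.118 + 31.095) / 12 = 373.0960 / 12 = 31.0913
R̄ = (0.917 + 0.933 + 1.084 + 0.928 + 0.831 + 0.754 + 0.657 + 0.596 + 1.139 + 0.324 + 0.879 + 1.427) / 12 = 10.4690 / 12 = 0.8724
UCL = X̄̄ + A₂·R̄ = 31.0913 + 0.577 × 0.8724 = 31.5947

31.595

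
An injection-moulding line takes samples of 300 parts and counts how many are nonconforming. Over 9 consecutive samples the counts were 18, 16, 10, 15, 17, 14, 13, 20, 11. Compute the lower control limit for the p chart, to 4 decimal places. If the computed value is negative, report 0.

0.0120

p̄ = Σdᵢ / (k·n) = 134 / (9 × 300) = 0.04963
LCL = p̄ − 3·√(p̄(1−p̄)/n) = 0.04963 − 3 × 0.01254 = 0.01201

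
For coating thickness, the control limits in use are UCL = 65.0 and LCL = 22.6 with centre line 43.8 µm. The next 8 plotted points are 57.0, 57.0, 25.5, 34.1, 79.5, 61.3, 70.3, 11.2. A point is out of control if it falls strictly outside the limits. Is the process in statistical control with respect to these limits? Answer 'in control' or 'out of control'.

Compare each point to [22.6, 65.0]: sample 5 = 79.5 > UCL; sample 7 = 70.3 > UCL; sample 8 = 11.2 < LCL.

out of control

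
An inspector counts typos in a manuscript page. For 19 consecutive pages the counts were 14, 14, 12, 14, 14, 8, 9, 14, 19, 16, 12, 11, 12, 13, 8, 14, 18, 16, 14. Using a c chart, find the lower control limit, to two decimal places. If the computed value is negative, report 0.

c̄ = (14 + 14 + 12 + 14 + 14 + 8 + 9 + 14 + 19 + 16 + 12 + 11 + 12 + 13 + 8 + 14 + 18 + 16 + 14) / 19 = 252 / 19 = 13.2632
LCL = c̄ − 3√c̄ = 13.2632 − 3 × 3.6419 = 2.3376

2.34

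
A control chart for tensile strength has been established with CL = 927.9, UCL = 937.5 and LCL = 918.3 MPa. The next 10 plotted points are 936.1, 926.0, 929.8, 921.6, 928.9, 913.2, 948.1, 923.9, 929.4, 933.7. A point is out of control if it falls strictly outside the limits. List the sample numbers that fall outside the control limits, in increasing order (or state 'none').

6, 7

Compare each point to [918.3, 937.5]: sample 6 = 913.2 < LCL; sample 7 = 948.1 > UCL.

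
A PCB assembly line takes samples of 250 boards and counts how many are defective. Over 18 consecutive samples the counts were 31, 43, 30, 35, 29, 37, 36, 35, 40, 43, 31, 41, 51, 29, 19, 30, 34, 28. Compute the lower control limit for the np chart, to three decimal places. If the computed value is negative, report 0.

18.184

p̄ = Σdᵢ / (k·n) = 622 / (18 × 250) = 0.13822
LCL = np̄ − 3·√(np̄(1−p̄)) = 34.5556 − 3 × 5.4570 = 18.1845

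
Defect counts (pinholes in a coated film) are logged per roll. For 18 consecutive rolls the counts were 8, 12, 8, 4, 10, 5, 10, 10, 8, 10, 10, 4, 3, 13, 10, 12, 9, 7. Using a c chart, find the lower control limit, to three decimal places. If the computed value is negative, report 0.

0.000

c̄ = (8 + 12 + 8 + 4 + 10 + 5 + 10 + 10 + 8 + 10 + 10 + 4 + 3 + 13 + 10 + 12 + 9 + 7) / 18 = 153 / 18 = 8.5000
LCL = c̄ − 3√c̄ = 8.5000 − 3 × 2.9155 = -0.2464 → 0 (cannot be negative)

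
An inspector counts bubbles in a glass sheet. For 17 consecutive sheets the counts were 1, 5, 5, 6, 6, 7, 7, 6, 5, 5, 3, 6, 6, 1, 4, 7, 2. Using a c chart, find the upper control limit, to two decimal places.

c̄ = (1 + 5 + 5 + 6 + 6 + 7 + 7 + 6 + 5 + 5 + 3 + 6 + 6 + 1 + 4 + 7 + 2) / 17 = 82 / 17 = 4.8235
UCL = c̄ + 3√c̄ = 4.8235 + 3 × √4.8235 = 4.8235 + 3 × 2.1963 = 11.4123

11.41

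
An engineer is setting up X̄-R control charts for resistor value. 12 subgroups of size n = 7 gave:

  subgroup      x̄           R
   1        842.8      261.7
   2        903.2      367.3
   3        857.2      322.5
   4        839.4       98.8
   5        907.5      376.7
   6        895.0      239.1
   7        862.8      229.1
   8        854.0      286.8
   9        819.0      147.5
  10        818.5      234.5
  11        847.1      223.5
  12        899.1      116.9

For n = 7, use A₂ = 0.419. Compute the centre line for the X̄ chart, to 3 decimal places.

X̄̄ = (842.8 + 903.2 + 857.2 + 839.4 + 907.5 + 895.0 + 862.8 + 854.0 + 819.0 + 818.5 + 847.1 + 899.1) / 12 = 10345.6000 / 12 = 862.1333
CL = X̄̄ = 862.1333

862.133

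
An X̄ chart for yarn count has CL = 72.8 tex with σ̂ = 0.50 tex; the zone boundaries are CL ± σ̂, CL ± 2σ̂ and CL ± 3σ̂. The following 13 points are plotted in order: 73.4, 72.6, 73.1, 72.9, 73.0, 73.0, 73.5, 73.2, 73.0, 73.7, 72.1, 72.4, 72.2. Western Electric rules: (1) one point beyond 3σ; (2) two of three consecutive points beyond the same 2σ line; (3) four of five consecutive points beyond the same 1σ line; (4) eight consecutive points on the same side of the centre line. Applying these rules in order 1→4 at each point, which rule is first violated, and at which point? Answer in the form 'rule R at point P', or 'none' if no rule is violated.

Zone of each point (C = within 1σ̂, B = 1σ̂–2σ̂, A = 2σ̂–3σ̂, * = beyond 3σ̂; sign = side of CL): 1:+B, 2:-C, 3:+C, 4:+C, 5:+C, 6:+C, 7:+B, 8:+C, 9:+C, 10:+B, 11:-B, 12:-C, 13:-B
Rule 4 (eight consecutive points on the same side of the centre line) is satisfied at point 10.

rule 4 at point 10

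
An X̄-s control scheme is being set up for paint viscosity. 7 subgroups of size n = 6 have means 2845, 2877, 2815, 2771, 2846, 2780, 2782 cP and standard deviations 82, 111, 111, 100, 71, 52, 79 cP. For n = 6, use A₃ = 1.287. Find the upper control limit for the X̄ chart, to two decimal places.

X̄̄ = (2845 + 2877 + 2815 + 2771 + 2846 + 2780 + 2782) / 7 = 2816.5714
s̄ = (82 + 111 + 111 + 100 + 71 + 52 + 79) / 7 = 86.5714
UCL = X̄̄ + A₃·s̄ = 2816.5714 + 1.287 × 86.5714 = 2927.9889

2927.99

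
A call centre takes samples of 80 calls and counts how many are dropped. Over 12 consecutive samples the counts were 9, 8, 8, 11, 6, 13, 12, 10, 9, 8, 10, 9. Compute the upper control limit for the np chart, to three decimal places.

18.064

p̄ = Σdᵢ / (k·n) = 113 / (12 × 80) = 0.11771
UCL = np̄ + 3·√(np̄(1−p̄)) = 9.4167 + 3 × √(9.4167×0.88229) = 9.4167 + 3 × 2.8824 = 18.0639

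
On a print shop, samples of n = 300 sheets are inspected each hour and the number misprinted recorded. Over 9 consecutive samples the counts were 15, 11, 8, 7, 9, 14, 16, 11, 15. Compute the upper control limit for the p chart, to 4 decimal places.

0.0729

p̄ = Σdᵢ / (k·n) = 106 / (9 × 300) = 0.03926
UCL = p̄ + 3·√(p̄(1−p̄)/n) = 0.03926 + 3 × √(0.03926×0.96074/300) = 0.03926 + 3 × 0.01121 = 0.07290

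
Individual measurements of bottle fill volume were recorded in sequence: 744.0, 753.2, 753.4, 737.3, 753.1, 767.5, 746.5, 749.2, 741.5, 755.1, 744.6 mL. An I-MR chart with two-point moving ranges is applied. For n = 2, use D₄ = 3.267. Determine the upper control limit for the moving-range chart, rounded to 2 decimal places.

36.33

Moving ranges: 9.2, 0.2, 16.1, 15.8, 14.4, 21.0, 2.7, 7.7, 13.6, 10.5; M̄R̄ = 111.2000 / 10 = 11.1200
UCL_MR = D₄·M̄R̄ = 3.267 × 11.1200 = 36.3290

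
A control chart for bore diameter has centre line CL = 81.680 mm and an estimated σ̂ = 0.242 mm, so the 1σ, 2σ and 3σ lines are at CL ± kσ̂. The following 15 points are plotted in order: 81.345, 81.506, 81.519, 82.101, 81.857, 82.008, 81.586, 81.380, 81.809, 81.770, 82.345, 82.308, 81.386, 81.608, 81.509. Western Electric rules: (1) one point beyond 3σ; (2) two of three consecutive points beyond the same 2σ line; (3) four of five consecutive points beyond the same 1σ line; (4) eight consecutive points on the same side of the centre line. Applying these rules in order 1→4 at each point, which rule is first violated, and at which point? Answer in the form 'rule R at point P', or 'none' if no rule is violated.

rule 2 at point 12

Zone of each point (C = within 1σ̂, B = 1σ̂–2σ̂, A = 2σ̂–3σ̂, * = beyond 3σ̂; sign = side of CL): 1:-B, 2:-C, 3:-C, 4:+B, 5:+C, 6:+B, 7:-C, 8:-B, 9:+C, 10:+C, 11:+A, 12:+A, 13:-B, 14:-C, 15:-C
Rule 2 (two of three consecutive points beyond the same 2σ limit) is satisfied at point 12.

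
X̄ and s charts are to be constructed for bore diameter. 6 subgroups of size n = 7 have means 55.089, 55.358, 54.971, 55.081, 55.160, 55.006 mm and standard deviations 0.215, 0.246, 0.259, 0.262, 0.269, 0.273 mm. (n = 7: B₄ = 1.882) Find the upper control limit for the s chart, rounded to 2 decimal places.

0.48

s̄ = (0.215 + 0.246 + 0.259 + 0.262 + 0.269 + 0.273) / 6 = 0.2540
UCL_s = B₄·s̄ = 1.882 × 0.2540 = 0.4780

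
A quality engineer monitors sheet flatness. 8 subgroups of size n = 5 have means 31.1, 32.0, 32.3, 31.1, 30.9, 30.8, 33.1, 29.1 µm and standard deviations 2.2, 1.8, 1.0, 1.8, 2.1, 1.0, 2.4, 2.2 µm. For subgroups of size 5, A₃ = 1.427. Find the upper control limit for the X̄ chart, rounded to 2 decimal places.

33.89

X̄̄ = (31.1 + 32.0 + 32.3 + 31.1 + 30.9 + 30.8 + 33.1 + 29.1) / 8 = 31.3000
s̄ = (2.2 + 1.8 + 1.0 + 1.8 + 2.1 + 1.0 + 2.4 + 2.2) / 8 = 1.8125
UCL = X̄̄ + A₃·s̄ = 31.3000 + 1.427 × 1.8125 = 33.8864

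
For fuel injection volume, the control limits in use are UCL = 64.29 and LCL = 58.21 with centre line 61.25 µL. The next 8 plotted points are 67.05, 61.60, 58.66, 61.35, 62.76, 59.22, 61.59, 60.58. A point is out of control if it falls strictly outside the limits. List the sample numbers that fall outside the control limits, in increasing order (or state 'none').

1

Compare each point to [58.21, 64.29]: sample 1 = 67.05 > UCL.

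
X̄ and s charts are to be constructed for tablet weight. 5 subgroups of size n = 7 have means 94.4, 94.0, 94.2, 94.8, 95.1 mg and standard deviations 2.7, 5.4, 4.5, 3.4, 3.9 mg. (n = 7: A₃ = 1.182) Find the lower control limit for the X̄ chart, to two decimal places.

X̄̄ = (94.4 + 94.0 + 94.2 + 94.8 + 95.1) / 5 = 94.5000
s̄ = (2.7 + 5.4 + 4.5 + 3.4 + 3.9) / 5 = 3.9800
LCL = X̄̄ − A₃·s̄ = 94.5000 − 1.182 × 3.9800 = 89.7956

89.80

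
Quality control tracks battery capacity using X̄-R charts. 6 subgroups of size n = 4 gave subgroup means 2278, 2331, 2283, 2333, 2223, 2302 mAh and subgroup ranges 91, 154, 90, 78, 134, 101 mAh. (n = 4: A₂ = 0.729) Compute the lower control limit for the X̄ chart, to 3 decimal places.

X̄̄ = (2278 + 2331 + 2283 + 2333 + 2223 + 2302) / 6 = 13750.0000 / 6 = 2291.6667
R̄ = (91 + 154 + 90 + 78 + 134 + 101) / 6 = 648.0000 / 6 = 108.0000
LCL = X̄̄ − A₂·R̄ = 2291.6667 − 0.729 × 108.0000 = 2212.9347

2212.935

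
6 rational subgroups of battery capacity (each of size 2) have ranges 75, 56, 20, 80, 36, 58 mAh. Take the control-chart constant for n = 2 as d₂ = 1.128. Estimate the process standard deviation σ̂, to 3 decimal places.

48.020

R̄ = (75 + 56 + 20 + 80 + 36 + 58) / 6 = 54.1667
σ̂ = R̄ / d₂ = 54.1667 / 1.128 = 48.0201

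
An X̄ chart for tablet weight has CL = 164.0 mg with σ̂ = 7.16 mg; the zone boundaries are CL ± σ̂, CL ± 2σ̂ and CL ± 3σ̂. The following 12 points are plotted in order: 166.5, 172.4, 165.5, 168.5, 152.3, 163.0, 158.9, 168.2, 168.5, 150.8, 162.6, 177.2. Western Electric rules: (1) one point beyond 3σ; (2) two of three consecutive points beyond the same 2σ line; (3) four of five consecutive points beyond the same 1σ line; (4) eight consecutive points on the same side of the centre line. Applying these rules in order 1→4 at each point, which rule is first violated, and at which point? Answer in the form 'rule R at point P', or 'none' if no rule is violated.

none

Zone of each point (C = within 1σ̂, B = 1σ̂–2σ̂, A = 2σ̂–3σ̂, * = beyond 3σ̂; sign = side of CL): 1:+C, 2:+B, 3:+C, 4:+C, 5:-B, 6:-C, 7:-C, 8:+C, 9:+C, 10:-B, 11:-C, 12:+B
No rule fires across all 12 points.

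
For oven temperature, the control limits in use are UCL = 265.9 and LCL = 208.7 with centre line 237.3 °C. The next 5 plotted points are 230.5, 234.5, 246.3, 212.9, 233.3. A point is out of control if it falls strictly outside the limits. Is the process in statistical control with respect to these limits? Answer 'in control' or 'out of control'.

All 5 points lie within [208.7, 265.9].

in control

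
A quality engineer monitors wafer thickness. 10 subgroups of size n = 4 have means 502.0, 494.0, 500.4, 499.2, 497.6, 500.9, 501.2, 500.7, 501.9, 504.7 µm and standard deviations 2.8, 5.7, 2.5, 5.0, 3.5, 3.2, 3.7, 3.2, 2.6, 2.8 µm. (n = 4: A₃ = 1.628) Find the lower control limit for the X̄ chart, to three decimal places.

X̄̄ = (502.0 + 494.0 + 500.4 + 499.2 + 497.6 + 500.9 + 501.2 + 500.7 + 501.9 + 504.7) / 10 = 500.2600
s̄ = (2.8 + 5.7 + 2.5 + 5.0 + 3.5 + 3.2 + 3.7 + 3.2 + 2.6 + 2.8) / 10 = 3.5000
LCL = X̄̄ − A₃·s̄ = 500.2600 − 1.628 × 3.5000 = 494.5620

494.562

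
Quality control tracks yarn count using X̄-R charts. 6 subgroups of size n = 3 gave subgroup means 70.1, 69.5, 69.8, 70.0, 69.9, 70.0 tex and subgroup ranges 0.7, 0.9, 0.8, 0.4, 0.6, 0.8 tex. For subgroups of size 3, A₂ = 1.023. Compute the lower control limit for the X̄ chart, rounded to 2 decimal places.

69.17

X̄̄ = (70.1 + 69.5 + 69.8 + 70.0 + 69.9 + 70.0) / 6 = 419.3000 / 6 = 69.8833
R̄ = (0.7 + 0.9 + 0.8 + 0.4 + 0.6 + 0.8) / 6 = 4.2000 / 6 = 0.7000
LCL = X̄̄ − A₂·R̄ = 69.8833 − 1.023 × 0.7000 = 69.1672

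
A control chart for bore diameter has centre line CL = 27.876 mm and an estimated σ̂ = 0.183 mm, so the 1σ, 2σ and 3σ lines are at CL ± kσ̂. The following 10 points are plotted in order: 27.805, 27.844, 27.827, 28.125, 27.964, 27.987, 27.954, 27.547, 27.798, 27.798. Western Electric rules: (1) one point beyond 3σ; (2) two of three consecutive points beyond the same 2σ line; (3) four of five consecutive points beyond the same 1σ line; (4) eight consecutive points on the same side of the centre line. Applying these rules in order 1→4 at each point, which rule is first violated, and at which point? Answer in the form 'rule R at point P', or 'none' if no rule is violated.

Zone of each point (C = within 1σ̂, B = 1σ̂–2σ̂, A = 2σ̂–3σ̂, * = beyond 3σ̂; sign = side of CL): 1:-C, 2:-C, 3:-C, 4:+B, 5:+C, 6:+C, 7:+C, 8:-B, 9:-C, 10:-C
No rule fires across all 10 points.

none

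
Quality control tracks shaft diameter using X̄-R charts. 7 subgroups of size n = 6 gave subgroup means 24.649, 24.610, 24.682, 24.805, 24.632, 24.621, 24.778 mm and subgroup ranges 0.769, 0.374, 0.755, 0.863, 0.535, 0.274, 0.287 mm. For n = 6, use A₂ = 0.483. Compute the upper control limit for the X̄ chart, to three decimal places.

24.949

X̄̄ = (24.649 + 24.610 + 24.682 + 24.805 + 24.632 + 24.621 + 24.778) / 7 = 172.7770 / 7 = 24.6824
R̄ = (0.769 + 0.374 + 0.755 + 0.863 + 0.535 + 0.274 + 0.287) / 7 = 3.8570 / 7 = 0.5510
UCL = X̄̄ + A₂·R̄ = 24.6824 + 0.483 × 0.5510 = 24.9486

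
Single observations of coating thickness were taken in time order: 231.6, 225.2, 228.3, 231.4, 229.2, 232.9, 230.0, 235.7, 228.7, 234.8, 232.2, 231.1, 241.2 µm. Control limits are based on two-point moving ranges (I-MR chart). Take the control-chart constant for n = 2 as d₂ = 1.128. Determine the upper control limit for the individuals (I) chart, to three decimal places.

X̄ = (231.6 + 225.2 + 228.3 + 231.4 + 229.2 + 232.9 + 230.0 + 235.7 + 228.7 + 234.8 + 232.2 + 231.1 + 241.2) / 13 = 231.7154
Moving ranges: 6.4, 3.1, 3.1, 2.2, 3.7, 2.9, 5.7, 7.0, 6.1, 2.6, 1.1, 10.1; M̄R̄ = 54.0000 / 12 = 4.5000
UCL = X̄ + 3·M̄R̄/d₂ = 231.7154 + 3 × 4.5000 / 1.128 = 243.6835

243.683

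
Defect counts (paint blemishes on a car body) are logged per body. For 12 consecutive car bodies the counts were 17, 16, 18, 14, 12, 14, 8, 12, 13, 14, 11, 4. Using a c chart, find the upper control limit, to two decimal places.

c̄ = (17 + 16 + 18 + 14 + 12 + 14 + 8 + 12 + 13 + 14 + 11 + 4) / 12 = 153 / 12 = 12.7500
UCL = c̄ + 3√c̄ = 12.7500 + 3 × √12.7500 = 12.7500 + 3 × 3.5707 = 23.4621

23.46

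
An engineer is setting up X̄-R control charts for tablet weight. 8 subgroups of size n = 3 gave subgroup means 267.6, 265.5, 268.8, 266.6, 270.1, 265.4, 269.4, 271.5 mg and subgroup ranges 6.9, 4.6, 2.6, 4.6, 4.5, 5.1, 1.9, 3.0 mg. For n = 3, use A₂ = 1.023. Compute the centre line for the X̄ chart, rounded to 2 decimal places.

268.11

X̄̄ = (267.6 + 265.5 + 268.8 + 266.6 + 270.1 + 265.4 + 269.4 + 271.5) / 8 = 2144.9000 / 8 = 268.1125
CL = X̄̄ = 268.1125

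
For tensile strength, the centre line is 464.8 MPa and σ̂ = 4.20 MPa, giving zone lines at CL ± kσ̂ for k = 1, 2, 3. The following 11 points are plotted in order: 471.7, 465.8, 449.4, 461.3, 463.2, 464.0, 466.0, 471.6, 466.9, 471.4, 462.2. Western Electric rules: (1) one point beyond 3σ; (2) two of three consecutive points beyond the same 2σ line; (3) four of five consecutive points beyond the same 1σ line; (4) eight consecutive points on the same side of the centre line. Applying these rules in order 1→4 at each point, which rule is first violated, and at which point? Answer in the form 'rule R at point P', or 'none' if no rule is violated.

Zone of each point (C = within 1σ̂, B = 1σ̂–2σ̂, A = 2σ̂–3σ̂, * = beyond 3σ̂; sign = side of CL): 1:+B, 2:+C, 3:-*, 4:-C, 5:-C, 6:-C, 7:+C, 8:+B, 9:+C, 10:+B, 11:-C
Rule 1 (one point beyond the 3σ limits) is satisfied at point 3.

rule 1 at point 3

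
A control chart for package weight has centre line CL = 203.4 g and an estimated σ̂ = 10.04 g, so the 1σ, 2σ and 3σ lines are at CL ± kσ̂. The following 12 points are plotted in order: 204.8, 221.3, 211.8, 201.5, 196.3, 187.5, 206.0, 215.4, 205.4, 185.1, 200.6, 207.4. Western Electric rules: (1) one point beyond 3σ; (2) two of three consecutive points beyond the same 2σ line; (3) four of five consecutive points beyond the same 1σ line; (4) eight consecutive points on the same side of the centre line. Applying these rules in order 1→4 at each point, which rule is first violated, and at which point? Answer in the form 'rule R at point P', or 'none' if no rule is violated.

none

Zone of each point (C = within 1σ̂, B = 1σ̂–2σ̂, A = 2σ̂–3σ̂, * = beyond 3σ̂; sign = side of CL): 1:+C, 2:+B, 3:+C, 4:-C, 5:-C, 6:-B, 7:+C, 8:+B, 9:+C, 10:-B, 11:-C, 12:+C
No rule fires across all 12 points.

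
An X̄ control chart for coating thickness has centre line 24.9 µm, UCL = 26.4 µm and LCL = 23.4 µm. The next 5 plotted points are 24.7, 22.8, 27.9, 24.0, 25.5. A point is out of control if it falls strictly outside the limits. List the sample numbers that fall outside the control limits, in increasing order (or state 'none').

Compare each point to [23.4, 26.4]: sample 2 = 22.8 < LCL; sample 3 = 27.9 > UCL.

2, 3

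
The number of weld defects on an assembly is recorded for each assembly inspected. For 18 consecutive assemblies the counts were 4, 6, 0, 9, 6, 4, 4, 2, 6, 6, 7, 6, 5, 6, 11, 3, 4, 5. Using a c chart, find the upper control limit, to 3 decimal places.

12.078

c̄ = (4 + 6 + 0 + 9 + 6 + 4 + 4 + 2 + 6 + 6 + 7 + 6 + 5 + 6 + 11 + 3 + 4 + 5) / 18 = 94 / 18 = 5.2222
UCL = c̄ + 3√c̄ = 5.2222 + 3 × √5.2222 = 5.2222 + 3 × 2.2852 = 12.0779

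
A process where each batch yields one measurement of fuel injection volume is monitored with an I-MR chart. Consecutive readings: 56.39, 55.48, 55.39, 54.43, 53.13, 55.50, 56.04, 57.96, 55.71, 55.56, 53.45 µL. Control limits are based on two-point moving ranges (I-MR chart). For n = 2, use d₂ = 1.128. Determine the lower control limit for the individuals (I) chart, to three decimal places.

52.016

X̄ = (56.39 + 55.48 + 55.39 + 54.43 + 53.13 + 55.50 + 56.04 + 57.96 + 55.71 + 55.56 + 53.45) / 11 = 55.3673
Moving ranges: 0.91, 0.09, 0.96, 1.30, 2.37, 0.54, 1.92, 2.25, 0.15, 2.11; M̄R̄ = 12.6000 / 10 = 1.2600
LCL = X̄ − 3·M̄R̄/d₂ = 55.3673 − 3 × 1.2600 / 1.128 = 52.0162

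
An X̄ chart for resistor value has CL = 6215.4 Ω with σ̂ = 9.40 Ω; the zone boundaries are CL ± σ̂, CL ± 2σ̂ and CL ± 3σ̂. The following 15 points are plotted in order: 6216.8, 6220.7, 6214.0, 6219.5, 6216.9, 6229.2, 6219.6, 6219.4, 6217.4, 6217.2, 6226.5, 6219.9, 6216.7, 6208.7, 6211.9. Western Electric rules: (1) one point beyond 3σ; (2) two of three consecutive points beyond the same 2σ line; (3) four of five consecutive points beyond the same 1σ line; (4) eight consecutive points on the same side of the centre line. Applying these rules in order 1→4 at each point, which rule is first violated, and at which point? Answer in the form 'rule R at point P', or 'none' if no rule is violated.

rule 4 at point 11

Zone of each point (C = within 1σ̂, B = 1σ̂–2σ̂, A = 2σ̂–3σ̂, * = beyond 3σ̂; sign = side of CL): 1:+C, 2:+C, 3:-C, 4:+C, 5:+C, 6:+B, 7:+C, 8:+C, 9:+C, 10:+C, 11:+B, 12:+C, 13:+C, 14:-C, 15:-C
Rule 4 (eight consecutive points on the same side of the centre line) is satisfied at point 11.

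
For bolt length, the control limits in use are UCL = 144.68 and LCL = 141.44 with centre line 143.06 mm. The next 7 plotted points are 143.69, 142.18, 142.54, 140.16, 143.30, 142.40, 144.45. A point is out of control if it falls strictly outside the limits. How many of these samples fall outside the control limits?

Compare each point to [141.44, 144.68]: sample 4 = 140.16 < LCL.

1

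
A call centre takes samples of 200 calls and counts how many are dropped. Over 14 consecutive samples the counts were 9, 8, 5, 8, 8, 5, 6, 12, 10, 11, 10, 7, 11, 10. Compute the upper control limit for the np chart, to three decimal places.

17.164

p̄ = Σdᵢ / (k·n) = 120 / (14 × 200) = 0.04286
UCL = np̄ + 3·√(np̄(1−p̄)) = 8.5714 + 3 × √(8.5714×0.95714) = 8.5714 + 3 × 2.8643 = 17.1643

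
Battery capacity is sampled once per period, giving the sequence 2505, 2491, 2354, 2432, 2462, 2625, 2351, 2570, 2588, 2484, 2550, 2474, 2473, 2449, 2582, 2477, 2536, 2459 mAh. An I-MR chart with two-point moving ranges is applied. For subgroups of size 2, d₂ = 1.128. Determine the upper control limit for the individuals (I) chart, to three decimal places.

2739.204

X̄ = (2505 + 2491 + 2354 + 2432 + 2462 + 2625 + 2351 + 2570 + 2588 + 2484 + 2550 + 2474 + 2473 + 2449 + 2582 + 2477 + 2536 + 2459) / 18 = 2492.3333
Moving ranges: 14, 137, 78, 30, 163, 274, 219, 18, 104, 66, 76, 1, 24, 133, 105, 59, 77; M̄R̄ = 1578.0000 / 17 = 92.8235
UCL = X̄ + 3·M̄R̄/d₂ = 2492.3333 + 3 × 92.8235 / 1.128 = 2739.2044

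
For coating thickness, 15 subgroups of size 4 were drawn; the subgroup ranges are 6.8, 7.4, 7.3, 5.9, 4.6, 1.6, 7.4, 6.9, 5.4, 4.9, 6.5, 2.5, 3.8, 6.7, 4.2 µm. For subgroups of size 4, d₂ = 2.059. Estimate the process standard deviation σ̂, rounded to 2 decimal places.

R̄ = (6.8 + 7.4 + 7.3 + 5.9 + 4.6 + 1.6 + 7.4 + 6.9 + 5.4 + 4.9 + 6.5 + 2.5 + 3.8 + 6.7 + 4.2) / 15 = 5.4600
σ̂ = R̄ / d₂ = 5.4600 / 2.059 = 2.6518

2.65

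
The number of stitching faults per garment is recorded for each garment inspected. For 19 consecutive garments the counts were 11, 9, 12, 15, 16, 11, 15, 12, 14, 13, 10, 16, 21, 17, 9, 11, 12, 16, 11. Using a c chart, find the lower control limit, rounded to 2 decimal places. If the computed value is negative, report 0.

2.31

c̄ = (11 + 9 + 12 + 15 + 16 + 11 + 15 + 12 + 14 + 13 + 10 + 16 + 21 + 17 + 9 + 11 + 12 + 16 + 11) / 19 = 251 / 19 = 13.2105
LCL = c̄ − 3√c̄ = 13.2105 − 3 × 3.6346 = 2.3066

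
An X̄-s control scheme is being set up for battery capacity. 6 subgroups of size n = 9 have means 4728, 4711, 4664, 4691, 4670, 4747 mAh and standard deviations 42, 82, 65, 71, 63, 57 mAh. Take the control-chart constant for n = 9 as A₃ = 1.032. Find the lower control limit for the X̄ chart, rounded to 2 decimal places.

4636.47

X̄̄ = (4728 + 4711 + 4664 + 4691 + 4670 + 4747) / 6 = 4701.8333
s̄ = (42 + 82 + 65 + 71 + 63 + 57) / 6 = 63.3333
LCL = X̄̄ − A₃·s̄ = 4701.8333 − 1.032 × 63.3333 = 4636.4733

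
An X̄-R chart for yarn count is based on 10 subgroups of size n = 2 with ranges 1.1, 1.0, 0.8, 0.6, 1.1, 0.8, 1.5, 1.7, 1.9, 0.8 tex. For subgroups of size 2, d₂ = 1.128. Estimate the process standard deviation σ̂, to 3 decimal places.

R̄ = (1.1 + 1.0 + 0.8 + 0.6 + 1.1 + 0.8 + 1.5 + 1.7 + 1.9 + 0.8) / 10 = 1.1300
σ̂ = R̄ / d₂ = 1.1300 / 1.128 = 1.0018

1.002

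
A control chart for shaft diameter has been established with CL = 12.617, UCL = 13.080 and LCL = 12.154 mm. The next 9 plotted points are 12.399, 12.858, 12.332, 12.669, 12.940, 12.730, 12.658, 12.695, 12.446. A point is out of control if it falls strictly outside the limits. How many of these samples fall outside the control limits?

0

All 9 points lie within [12.154, 13.080].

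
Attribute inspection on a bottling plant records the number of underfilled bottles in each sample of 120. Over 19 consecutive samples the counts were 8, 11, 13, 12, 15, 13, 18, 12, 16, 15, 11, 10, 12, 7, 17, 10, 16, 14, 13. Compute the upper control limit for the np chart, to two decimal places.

p̄ = Σdᵢ / (k·n) = 243 / (19 × 120) = 0.10658
UCL = np̄ + 3·√(np̄(1−p̄)) = 12.7895 + 3 × √(12.7895×0.89342) = 12.7895 + 3 × 3.3803 = 22.9304

22.93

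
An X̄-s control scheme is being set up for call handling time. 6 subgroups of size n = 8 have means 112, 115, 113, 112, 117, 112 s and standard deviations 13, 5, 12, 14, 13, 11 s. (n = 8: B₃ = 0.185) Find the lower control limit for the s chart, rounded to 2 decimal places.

s̄ = (13 + 5 + 12 + 14 + 13 + 11) / 6 = 11.3333
LCL_s = B₃·s̄ = 0.185 × 11.3333 = 2.0967

2.10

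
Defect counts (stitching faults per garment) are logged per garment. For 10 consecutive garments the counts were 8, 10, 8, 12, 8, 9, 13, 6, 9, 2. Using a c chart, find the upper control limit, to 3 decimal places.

17.246

c̄ = (8 + 10 + 8 + 12 + 8 + 9 + 13 + 6 + 9 + 2) / 10 = 85 / 10 = 8.5000
UCL = c̄ + 3√c̄ = 8.5000 + 3 × √8.5000 = 8.5000 + 3 × 2.9155 = 17.2464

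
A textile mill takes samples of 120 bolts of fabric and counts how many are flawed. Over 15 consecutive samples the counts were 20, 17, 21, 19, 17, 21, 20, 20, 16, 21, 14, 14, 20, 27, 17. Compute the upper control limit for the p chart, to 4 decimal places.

0.2576

p̄ = Σdᵢ / (k·n) = 284 / (15 × 120) = 0.15778
UCL = p̄ + 3·√(p̄(1−p̄)/n) = 0.15778 + 3 × √(0.15778×0.84222/120) = 0.15778 + 3 × 0.03328 = 0.25761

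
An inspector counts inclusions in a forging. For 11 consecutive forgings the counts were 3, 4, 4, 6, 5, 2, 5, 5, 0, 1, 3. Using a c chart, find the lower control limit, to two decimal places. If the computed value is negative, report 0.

0.00

c̄ = (3 + 4 + 4 + 6 + 5 + 2 + 5 + 5 + 0 + 1 + 3) / 11 = 38 / 11 = 3.4545
LCL = c̄ − 3√c̄ = 3.4545 − 3 × 1.8586 = -2.1214 → 0 (cannot be negative)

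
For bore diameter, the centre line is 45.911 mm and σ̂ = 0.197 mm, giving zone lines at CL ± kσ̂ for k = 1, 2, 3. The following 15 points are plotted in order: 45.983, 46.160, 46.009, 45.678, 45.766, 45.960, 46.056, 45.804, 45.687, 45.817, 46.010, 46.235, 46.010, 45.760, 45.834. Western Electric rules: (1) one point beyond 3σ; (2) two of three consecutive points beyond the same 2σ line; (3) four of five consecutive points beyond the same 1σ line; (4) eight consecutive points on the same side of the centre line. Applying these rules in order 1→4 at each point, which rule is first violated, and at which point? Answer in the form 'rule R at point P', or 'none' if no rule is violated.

Zone of each point (C = within 1σ̂, B = 1σ̂–2σ̂, A = 2σ̂–3σ̂, * = beyond 3σ̂; sign = side of CL): 1:+C, 2:+B, 3:+C, 4:-B, 5:-C, 6:+C, 7:+C, 8:-C, 9:-B, 10:-C, 11:+C, 12:+B, 13:+C, 14:-C, 15:-C
No rule fires across all 15 points.

none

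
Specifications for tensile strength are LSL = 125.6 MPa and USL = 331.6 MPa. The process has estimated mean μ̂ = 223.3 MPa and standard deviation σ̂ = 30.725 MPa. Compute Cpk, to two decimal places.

Cpu = (USL − μ̂) / (3σ̂) = (331.6 − 223.3) / (3 × 30.725) = 1.1749; Cpl = (μ̂ − LSL) / (3σ̂) = (223.3 − 125.6) / (3 × 30.725) = 1.0599; Cpk = min(Cpu, Cpl) = 1.0599

1.06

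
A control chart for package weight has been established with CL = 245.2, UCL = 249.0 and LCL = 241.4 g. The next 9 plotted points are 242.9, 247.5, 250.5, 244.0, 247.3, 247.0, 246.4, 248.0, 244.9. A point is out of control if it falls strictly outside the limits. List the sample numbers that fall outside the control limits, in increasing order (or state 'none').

Compare each point to [241.4, 249.0]: sample 3 = 250.5 > UCL.

3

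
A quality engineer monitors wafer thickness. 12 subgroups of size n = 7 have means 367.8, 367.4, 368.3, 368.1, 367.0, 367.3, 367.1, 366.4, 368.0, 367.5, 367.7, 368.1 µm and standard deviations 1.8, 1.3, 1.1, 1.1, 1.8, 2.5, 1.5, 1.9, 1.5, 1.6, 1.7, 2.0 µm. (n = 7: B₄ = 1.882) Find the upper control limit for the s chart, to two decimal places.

3.11

s̄ = (1.8 + 1.3 + 1.1 + 1.1 + 1.8 + 2.5 + 1.5 + 1.9 + 1.5 + 1.6 + 1.7 + 2.0) / 12 = 1.6500
UCL_s = B₄·s̄ = 1.882 × 1.6500 = 3.1053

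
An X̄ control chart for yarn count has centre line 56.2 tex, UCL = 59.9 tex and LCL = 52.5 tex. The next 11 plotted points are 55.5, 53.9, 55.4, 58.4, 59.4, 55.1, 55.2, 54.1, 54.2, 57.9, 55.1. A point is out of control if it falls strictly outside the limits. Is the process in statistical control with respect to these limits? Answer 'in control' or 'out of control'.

All 11 points lie within [52.5, 59.9].

in control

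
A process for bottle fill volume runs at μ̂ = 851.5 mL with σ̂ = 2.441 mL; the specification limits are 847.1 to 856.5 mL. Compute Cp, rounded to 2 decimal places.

Cp = (USL − LSL) / (6σ̂) = (856.5 − 847.1) / (6 × 2.441) = 9.4000 / 14.6460 = 0.6418

0.64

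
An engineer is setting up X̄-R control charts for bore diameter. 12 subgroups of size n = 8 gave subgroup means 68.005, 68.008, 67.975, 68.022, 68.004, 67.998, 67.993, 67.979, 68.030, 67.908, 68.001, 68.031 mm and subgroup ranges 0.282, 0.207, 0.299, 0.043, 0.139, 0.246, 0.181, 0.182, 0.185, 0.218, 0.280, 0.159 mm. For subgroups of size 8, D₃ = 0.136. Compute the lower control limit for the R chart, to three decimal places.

0.027

R̄ = (0.282 + 0.207 + 0.299 + 0.043 + 0.139 + 0.246 + 0.181 + 0.182 + 0.185 + 0.218 + 0.280 + 0.159) / 12 = 2.4210 / 12 = 0.2017
LCL_R = D₃·R̄ = 0.136 × 0.2017 = 0.0274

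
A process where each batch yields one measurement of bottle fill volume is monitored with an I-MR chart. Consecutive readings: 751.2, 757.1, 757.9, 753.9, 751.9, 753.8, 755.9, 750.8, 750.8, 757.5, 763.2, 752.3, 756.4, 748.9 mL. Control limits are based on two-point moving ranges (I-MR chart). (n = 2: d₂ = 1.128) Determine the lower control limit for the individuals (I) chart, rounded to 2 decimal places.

742.80

X̄ = (751.2 + 757.1 + 757.9 + 753.9 + 751.9 + 753.8 + 755.9 + 750.8 + 750.8 + 757.5 + 763.2 + 752.3 + 756.4 + 748.9) / 14 = 754.4000
Moving ranges: 5.9, 0.8, 4.0, 2.0, 1.9, 2.1, 5.1, 0.0, 6.7, 5.7, 10.9, 4.1, 7.5; M̄R̄ = 56.7000 / 13 = 4.3615
LCL = X̄ − 3·M̄R̄/d₂ = 754.4000 − 3 × 4.3615 / 1.128 = 742.8002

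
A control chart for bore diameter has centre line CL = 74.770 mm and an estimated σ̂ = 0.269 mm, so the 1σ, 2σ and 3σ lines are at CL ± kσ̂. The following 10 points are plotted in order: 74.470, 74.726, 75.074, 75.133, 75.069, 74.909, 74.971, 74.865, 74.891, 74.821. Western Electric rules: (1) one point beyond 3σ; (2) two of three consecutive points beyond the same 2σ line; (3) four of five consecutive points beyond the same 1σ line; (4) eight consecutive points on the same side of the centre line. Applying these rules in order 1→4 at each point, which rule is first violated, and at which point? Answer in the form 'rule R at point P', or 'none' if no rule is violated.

rule 4 at point 10

Zone of each point (C = within 1σ̂, B = 1σ̂–2σ̂, A = 2σ̂–3σ̂, * = beyond 3σ̂; sign = side of CL): 1:-B, 2:-C, 3:+B, 4:+B, 5:+B, 6:+C, 7:+C, 8:+C, 9:+C, 10:+C
Rule 4 (eight consecutive points on the same side of the centre line) is satisfied at point 10.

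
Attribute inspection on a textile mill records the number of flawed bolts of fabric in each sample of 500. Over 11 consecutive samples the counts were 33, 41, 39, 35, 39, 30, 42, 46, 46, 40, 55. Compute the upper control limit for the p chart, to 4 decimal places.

p̄ = Σdᵢ / (k·n) = 446 / (11 × 500) = 0.08109
UCL = p̄ + 3·√(p̄(1−p̄)/n) = 0.08109 + 3 × √(0.08109×0.91891/500) = 0.08109 + 3 × 0.01221 = 0.11771

0.1177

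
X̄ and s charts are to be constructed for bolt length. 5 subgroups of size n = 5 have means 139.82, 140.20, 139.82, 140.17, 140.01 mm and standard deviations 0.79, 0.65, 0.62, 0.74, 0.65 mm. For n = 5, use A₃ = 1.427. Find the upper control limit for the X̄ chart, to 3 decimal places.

140.989

X̄̄ = (139.82 + 140.20 + 139.82 + 140.17 + 140.01) / 5 = 140.0040
s̄ = (0.79 + 0.65 + 0.62 + 0.74 + 0.65) / 5 = 0.6900
UCL = X̄̄ + A₃·s̄ = 140.0040 + 1.427 × 0.6900 = 140.9886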